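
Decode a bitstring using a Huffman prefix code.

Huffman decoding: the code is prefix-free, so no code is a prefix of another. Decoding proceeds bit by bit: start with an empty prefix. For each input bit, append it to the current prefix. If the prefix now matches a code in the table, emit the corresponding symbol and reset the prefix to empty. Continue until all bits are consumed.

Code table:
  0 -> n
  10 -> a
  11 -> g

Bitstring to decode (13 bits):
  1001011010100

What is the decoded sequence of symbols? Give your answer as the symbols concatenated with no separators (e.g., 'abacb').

Bit 0: prefix='1' (no match yet)
Bit 1: prefix='10' -> emit 'a', reset
Bit 2: prefix='0' -> emit 'n', reset
Bit 3: prefix='1' (no match yet)
Bit 4: prefix='10' -> emit 'a', reset
Bit 5: prefix='1' (no match yet)
Bit 6: prefix='11' -> emit 'g', reset
Bit 7: prefix='0' -> emit 'n', reset
Bit 8: prefix='1' (no match yet)
Bit 9: prefix='10' -> emit 'a', reset
Bit 10: prefix='1' (no match yet)
Bit 11: prefix='10' -> emit 'a', reset
Bit 12: prefix='0' -> emit 'n', reset

Answer: anagnaan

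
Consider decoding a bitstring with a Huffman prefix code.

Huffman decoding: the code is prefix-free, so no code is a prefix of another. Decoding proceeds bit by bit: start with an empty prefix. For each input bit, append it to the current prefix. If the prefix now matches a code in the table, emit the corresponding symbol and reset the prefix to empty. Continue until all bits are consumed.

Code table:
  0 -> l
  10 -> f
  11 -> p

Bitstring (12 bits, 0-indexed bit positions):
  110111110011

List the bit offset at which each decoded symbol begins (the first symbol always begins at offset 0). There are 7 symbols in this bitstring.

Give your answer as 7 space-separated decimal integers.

Answer: 0 2 3 5 7 9 10

Derivation:
Bit 0: prefix='1' (no match yet)
Bit 1: prefix='11' -> emit 'p', reset
Bit 2: prefix='0' -> emit 'l', reset
Bit 3: prefix='1' (no match yet)
Bit 4: prefix='11' -> emit 'p', reset
Bit 5: prefix='1' (no match yet)
Bit 6: prefix='11' -> emit 'p', reset
Bit 7: prefix='1' (no match yet)
Bit 8: prefix='10' -> emit 'f', reset
Bit 9: prefix='0' -> emit 'l', reset
Bit 10: prefix='1' (no match yet)
Bit 11: prefix='11' -> emit 'p', reset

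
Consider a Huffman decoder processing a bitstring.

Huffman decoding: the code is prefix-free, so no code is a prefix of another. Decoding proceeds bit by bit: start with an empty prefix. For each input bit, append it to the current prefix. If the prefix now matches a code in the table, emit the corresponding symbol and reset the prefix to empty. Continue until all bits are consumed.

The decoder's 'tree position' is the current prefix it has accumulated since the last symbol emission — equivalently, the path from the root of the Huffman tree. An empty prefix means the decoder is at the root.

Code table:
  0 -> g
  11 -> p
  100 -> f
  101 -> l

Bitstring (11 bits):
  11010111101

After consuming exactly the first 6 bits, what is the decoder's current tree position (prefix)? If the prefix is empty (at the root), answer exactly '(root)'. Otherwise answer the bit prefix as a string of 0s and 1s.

Answer: (root)

Derivation:
Bit 0: prefix='1' (no match yet)
Bit 1: prefix='11' -> emit 'p', reset
Bit 2: prefix='0' -> emit 'g', reset
Bit 3: prefix='1' (no match yet)
Bit 4: prefix='10' (no match yet)
Bit 5: prefix='101' -> emit 'l', reset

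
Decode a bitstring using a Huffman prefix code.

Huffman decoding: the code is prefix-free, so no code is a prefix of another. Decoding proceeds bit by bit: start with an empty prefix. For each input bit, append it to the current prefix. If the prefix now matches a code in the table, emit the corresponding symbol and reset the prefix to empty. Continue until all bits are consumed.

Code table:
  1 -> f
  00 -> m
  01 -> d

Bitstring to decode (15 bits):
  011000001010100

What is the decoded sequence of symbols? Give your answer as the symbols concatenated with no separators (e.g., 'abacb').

Bit 0: prefix='0' (no match yet)
Bit 1: prefix='01' -> emit 'd', reset
Bit 2: prefix='1' -> emit 'f', reset
Bit 3: prefix='0' (no match yet)
Bit 4: prefix='00' -> emit 'm', reset
Bit 5: prefix='0' (no match yet)
Bit 6: prefix='00' -> emit 'm', reset
Bit 7: prefix='0' (no match yet)
Bit 8: prefix='01' -> emit 'd', reset
Bit 9: prefix='0' (no match yet)
Bit 10: prefix='01' -> emit 'd', reset
Bit 11: prefix='0' (no match yet)
Bit 12: prefix='01' -> emit 'd', reset
Bit 13: prefix='0' (no match yet)
Bit 14: prefix='00' -> emit 'm', reset

Answer: dfmmdddm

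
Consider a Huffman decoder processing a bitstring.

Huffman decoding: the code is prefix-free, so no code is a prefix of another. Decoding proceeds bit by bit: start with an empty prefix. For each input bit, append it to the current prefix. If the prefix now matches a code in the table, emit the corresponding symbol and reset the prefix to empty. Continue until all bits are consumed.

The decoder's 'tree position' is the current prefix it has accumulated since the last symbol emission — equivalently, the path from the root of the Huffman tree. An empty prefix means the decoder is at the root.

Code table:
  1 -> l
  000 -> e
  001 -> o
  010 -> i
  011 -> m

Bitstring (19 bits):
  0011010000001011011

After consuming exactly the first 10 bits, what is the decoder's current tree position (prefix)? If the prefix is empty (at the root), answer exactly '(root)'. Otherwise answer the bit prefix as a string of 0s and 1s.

Bit 0: prefix='0' (no match yet)
Bit 1: prefix='00' (no match yet)
Bit 2: prefix='001' -> emit 'o', reset
Bit 3: prefix='1' -> emit 'l', reset
Bit 4: prefix='0' (no match yet)
Bit 5: prefix='01' (no match yet)
Bit 6: prefix='010' -> emit 'i', reset
Bit 7: prefix='0' (no match yet)
Bit 8: prefix='00' (no match yet)
Bit 9: prefix='000' -> emit 'e', reset

Answer: (root)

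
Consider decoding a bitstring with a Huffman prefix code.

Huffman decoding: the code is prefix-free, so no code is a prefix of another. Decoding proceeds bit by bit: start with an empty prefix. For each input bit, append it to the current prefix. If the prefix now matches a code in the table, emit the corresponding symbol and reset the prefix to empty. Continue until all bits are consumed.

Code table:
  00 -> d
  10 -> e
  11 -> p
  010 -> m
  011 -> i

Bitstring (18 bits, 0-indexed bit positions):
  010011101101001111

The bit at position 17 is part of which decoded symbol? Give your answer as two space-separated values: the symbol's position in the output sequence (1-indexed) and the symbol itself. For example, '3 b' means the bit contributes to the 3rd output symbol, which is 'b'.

Answer: 7 p

Derivation:
Bit 0: prefix='0' (no match yet)
Bit 1: prefix='01' (no match yet)
Bit 2: prefix='010' -> emit 'm', reset
Bit 3: prefix='0' (no match yet)
Bit 4: prefix='01' (no match yet)
Bit 5: prefix='011' -> emit 'i', reset
Bit 6: prefix='1' (no match yet)
Bit 7: prefix='10' -> emit 'e', reset
Bit 8: prefix='1' (no match yet)
Bit 9: prefix='11' -> emit 'p', reset
Bit 10: prefix='0' (no match yet)
Bit 11: prefix='01' (no match yet)
Bit 12: prefix='010' -> emit 'm', reset
Bit 13: prefix='0' (no match yet)
Bit 14: prefix='01' (no match yet)
Bit 15: prefix='011' -> emit 'i', reset
Bit 16: prefix='1' (no match yet)
Bit 17: prefix='11' -> emit 'p', reset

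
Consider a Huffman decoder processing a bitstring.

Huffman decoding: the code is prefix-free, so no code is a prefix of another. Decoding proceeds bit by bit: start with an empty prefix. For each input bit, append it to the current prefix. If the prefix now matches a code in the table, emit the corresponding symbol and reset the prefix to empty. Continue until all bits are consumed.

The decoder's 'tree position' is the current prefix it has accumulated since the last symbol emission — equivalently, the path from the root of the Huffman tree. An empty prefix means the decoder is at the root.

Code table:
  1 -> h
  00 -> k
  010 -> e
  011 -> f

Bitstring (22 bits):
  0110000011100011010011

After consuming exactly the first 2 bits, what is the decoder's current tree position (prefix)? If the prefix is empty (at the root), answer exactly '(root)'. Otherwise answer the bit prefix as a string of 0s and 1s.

Bit 0: prefix='0' (no match yet)
Bit 1: prefix='01' (no match yet)

Answer: 01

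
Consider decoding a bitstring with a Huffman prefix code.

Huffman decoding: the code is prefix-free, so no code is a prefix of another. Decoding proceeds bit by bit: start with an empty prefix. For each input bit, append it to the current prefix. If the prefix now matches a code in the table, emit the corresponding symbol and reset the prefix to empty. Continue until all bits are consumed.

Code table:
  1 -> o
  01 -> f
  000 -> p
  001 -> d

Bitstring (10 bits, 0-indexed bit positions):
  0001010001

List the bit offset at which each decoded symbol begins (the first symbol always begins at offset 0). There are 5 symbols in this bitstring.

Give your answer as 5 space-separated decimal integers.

Answer: 0 3 4 6 9

Derivation:
Bit 0: prefix='0' (no match yet)
Bit 1: prefix='00' (no match yet)
Bit 2: prefix='000' -> emit 'p', reset
Bit 3: prefix='1' -> emit 'o', reset
Bit 4: prefix='0' (no match yet)
Bit 5: prefix='01' -> emit 'f', reset
Bit 6: prefix='0' (no match yet)
Bit 7: prefix='00' (no match yet)
Bit 8: prefix='000' -> emit 'p', reset
Bit 9: prefix='1' -> emit 'o', reset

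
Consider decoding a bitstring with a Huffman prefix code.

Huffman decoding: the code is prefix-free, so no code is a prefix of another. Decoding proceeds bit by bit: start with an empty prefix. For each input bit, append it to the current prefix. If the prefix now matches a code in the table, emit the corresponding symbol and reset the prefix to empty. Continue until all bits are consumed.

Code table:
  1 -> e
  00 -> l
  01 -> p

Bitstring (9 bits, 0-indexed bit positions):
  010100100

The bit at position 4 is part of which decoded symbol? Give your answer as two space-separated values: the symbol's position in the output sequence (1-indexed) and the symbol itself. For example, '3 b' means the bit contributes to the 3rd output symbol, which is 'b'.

Answer: 3 l

Derivation:
Bit 0: prefix='0' (no match yet)
Bit 1: prefix='01' -> emit 'p', reset
Bit 2: prefix='0' (no match yet)
Bit 3: prefix='01' -> emit 'p', reset
Bit 4: prefix='0' (no match yet)
Bit 5: prefix='00' -> emit 'l', reset
Bit 6: prefix='1' -> emit 'e', reset
Bit 7: prefix='0' (no match yet)
Bit 8: prefix='00' -> emit 'l', reset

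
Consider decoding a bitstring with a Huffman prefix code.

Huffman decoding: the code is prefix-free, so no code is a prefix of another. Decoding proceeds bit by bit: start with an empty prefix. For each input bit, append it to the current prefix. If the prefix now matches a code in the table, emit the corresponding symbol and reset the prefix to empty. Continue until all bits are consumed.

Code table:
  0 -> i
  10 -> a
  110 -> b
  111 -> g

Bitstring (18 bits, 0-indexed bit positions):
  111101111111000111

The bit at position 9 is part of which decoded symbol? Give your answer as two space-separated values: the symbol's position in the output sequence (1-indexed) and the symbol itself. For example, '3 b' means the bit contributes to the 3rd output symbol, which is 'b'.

Bit 0: prefix='1' (no match yet)
Bit 1: prefix='11' (no match yet)
Bit 2: prefix='111' -> emit 'g', reset
Bit 3: prefix='1' (no match yet)
Bit 4: prefix='10' -> emit 'a', reset
Bit 5: prefix='1' (no match yet)
Bit 6: prefix='11' (no match yet)
Bit 7: prefix='111' -> emit 'g', reset
Bit 8: prefix='1' (no match yet)
Bit 9: prefix='11' (no match yet)
Bit 10: prefix='111' -> emit 'g', reset
Bit 11: prefix='1' (no match yet)
Bit 12: prefix='10' -> emit 'a', reset
Bit 13: prefix='0' -> emit 'i', reset

Answer: 4 g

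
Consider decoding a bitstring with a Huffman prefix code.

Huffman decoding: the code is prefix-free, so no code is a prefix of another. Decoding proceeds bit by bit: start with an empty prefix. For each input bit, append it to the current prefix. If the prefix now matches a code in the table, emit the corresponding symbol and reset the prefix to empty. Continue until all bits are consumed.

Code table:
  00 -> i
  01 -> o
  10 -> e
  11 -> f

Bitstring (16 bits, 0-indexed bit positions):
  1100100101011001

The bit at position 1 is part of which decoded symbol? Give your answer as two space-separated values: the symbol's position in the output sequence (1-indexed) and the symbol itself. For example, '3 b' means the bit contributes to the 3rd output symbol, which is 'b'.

Answer: 1 f

Derivation:
Bit 0: prefix='1' (no match yet)
Bit 1: prefix='11' -> emit 'f', reset
Bit 2: prefix='0' (no match yet)
Bit 3: prefix='00' -> emit 'i', reset
Bit 4: prefix='1' (no match yet)
Bit 5: prefix='10' -> emit 'e', reset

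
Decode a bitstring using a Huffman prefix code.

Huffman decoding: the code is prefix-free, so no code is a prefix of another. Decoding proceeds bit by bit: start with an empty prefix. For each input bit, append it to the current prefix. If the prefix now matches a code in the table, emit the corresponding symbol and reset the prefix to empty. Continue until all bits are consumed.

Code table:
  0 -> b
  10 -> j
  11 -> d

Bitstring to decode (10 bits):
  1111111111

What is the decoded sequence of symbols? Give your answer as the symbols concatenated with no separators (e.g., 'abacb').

Answer: ddddd

Derivation:
Bit 0: prefix='1' (no match yet)
Bit 1: prefix='11' -> emit 'd', reset
Bit 2: prefix='1' (no match yet)
Bit 3: prefix='11' -> emit 'd', reset
Bit 4: prefix='1' (no match yet)
Bit 5: prefix='11' -> emit 'd', reset
Bit 6: prefix='1' (no match yet)
Bit 7: prefix='11' -> emit 'd', reset
Bit 8: prefix='1' (no match yet)
Bit 9: prefix='11' -> emit 'd', reset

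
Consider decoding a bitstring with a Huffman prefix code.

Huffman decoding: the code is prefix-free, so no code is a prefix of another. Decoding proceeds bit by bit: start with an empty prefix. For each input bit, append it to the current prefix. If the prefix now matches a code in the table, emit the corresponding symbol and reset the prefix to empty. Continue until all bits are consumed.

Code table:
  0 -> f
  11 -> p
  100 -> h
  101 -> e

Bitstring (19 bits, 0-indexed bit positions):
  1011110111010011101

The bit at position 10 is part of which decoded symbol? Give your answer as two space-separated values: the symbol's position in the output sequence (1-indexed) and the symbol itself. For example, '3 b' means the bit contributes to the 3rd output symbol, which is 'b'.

Bit 0: prefix='1' (no match yet)
Bit 1: prefix='10' (no match yet)
Bit 2: prefix='101' -> emit 'e', reset
Bit 3: prefix='1' (no match yet)
Bit 4: prefix='11' -> emit 'p', reset
Bit 5: prefix='1' (no match yet)
Bit 6: prefix='10' (no match yet)
Bit 7: prefix='101' -> emit 'e', reset
Bit 8: prefix='1' (no match yet)
Bit 9: prefix='11' -> emit 'p', reset
Bit 10: prefix='0' -> emit 'f', reset
Bit 11: prefix='1' (no match yet)
Bit 12: prefix='10' (no match yet)
Bit 13: prefix='100' -> emit 'h', reset
Bit 14: prefix='1' (no match yet)

Answer: 5 f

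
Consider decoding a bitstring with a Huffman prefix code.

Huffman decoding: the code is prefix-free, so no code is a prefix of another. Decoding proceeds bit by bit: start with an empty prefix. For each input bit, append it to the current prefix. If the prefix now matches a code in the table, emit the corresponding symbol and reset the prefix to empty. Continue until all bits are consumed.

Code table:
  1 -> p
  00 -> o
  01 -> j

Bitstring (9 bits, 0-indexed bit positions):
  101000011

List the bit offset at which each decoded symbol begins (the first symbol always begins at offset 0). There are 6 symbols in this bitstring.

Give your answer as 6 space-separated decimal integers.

Answer: 0 1 3 5 7 8

Derivation:
Bit 0: prefix='1' -> emit 'p', reset
Bit 1: prefix='0' (no match yet)
Bit 2: prefix='01' -> emit 'j', reset
Bit 3: prefix='0' (no match yet)
Bit 4: prefix='00' -> emit 'o', reset
Bit 5: prefix='0' (no match yet)
Bit 6: prefix='00' -> emit 'o', reset
Bit 7: prefix='1' -> emit 'p', reset
Bit 8: prefix='1' -> emit 'p', reset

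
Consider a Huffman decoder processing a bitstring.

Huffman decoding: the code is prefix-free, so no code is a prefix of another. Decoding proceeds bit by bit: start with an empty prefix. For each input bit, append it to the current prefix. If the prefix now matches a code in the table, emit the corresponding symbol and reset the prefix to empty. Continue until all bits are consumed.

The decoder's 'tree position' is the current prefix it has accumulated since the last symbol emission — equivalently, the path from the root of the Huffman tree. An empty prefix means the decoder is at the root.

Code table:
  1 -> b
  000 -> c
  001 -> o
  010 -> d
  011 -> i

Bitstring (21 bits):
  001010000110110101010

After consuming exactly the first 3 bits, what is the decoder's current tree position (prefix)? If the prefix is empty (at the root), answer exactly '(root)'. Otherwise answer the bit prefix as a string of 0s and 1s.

Answer: (root)

Derivation:
Bit 0: prefix='0' (no match yet)
Bit 1: prefix='00' (no match yet)
Bit 2: prefix='001' -> emit 'o', reset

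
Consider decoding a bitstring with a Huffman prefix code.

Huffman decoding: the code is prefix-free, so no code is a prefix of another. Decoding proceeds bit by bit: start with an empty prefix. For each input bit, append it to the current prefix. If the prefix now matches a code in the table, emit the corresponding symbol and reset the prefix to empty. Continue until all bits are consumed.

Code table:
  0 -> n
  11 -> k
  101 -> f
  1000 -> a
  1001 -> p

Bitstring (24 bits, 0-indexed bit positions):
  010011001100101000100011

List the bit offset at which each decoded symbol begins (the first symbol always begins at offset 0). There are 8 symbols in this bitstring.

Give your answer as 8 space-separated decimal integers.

Answer: 0 1 5 9 13 14 18 22

Derivation:
Bit 0: prefix='0' -> emit 'n', reset
Bit 1: prefix='1' (no match yet)
Bit 2: prefix='10' (no match yet)
Bit 3: prefix='100' (no match yet)
Bit 4: prefix='1001' -> emit 'p', reset
Bit 5: prefix='1' (no match yet)
Bit 6: prefix='10' (no match yet)
Bit 7: prefix='100' (no match yet)
Bit 8: prefix='1001' -> emit 'p', reset
Bit 9: prefix='1' (no match yet)
Bit 10: prefix='10' (no match yet)
Bit 11: prefix='100' (no match yet)
Bit 12: prefix='1001' -> emit 'p', reset
Bit 13: prefix='0' -> emit 'n', reset
Bit 14: prefix='1' (no match yet)
Bit 15: prefix='10' (no match yet)
Bit 16: prefix='100' (no match yet)
Bit 17: prefix='1000' -> emit 'a', reset
Bit 18: prefix='1' (no match yet)
Bit 19: prefix='10' (no match yet)
Bit 20: prefix='100' (no match yet)
Bit 21: prefix='1000' -> emit 'a', reset
Bit 22: prefix='1' (no match yet)
Bit 23: prefix='11' -> emit 'k', reset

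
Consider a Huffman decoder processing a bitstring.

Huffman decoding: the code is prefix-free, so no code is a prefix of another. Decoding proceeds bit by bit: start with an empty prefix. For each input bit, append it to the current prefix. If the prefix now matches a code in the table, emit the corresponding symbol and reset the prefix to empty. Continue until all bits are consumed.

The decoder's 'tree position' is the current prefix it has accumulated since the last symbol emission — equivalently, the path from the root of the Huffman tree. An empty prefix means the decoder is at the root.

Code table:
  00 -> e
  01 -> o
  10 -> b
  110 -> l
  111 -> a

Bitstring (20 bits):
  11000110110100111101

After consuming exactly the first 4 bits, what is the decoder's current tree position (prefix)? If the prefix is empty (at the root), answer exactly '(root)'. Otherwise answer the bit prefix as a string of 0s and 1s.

Bit 0: prefix='1' (no match yet)
Bit 1: prefix='11' (no match yet)
Bit 2: prefix='110' -> emit 'l', reset
Bit 3: prefix='0' (no match yet)

Answer: 0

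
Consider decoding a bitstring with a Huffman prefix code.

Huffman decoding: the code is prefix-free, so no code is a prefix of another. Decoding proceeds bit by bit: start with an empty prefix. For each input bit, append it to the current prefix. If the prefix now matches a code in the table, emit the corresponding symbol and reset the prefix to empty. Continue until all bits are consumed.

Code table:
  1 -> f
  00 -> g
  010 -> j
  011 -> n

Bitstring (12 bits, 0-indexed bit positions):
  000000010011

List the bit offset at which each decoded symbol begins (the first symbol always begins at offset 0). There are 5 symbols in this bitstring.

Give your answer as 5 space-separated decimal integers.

Answer: 0 2 4 6 9

Derivation:
Bit 0: prefix='0' (no match yet)
Bit 1: prefix='00' -> emit 'g', reset
Bit 2: prefix='0' (no match yet)
Bit 3: prefix='00' -> emit 'g', reset
Bit 4: prefix='0' (no match yet)
Bit 5: prefix='00' -> emit 'g', reset
Bit 6: prefix='0' (no match yet)
Bit 7: prefix='01' (no match yet)
Bit 8: prefix='010' -> emit 'j', reset
Bit 9: prefix='0' (no match yet)
Bit 10: prefix='01' (no match yet)
Bit 11: prefix='011' -> emit 'n', reset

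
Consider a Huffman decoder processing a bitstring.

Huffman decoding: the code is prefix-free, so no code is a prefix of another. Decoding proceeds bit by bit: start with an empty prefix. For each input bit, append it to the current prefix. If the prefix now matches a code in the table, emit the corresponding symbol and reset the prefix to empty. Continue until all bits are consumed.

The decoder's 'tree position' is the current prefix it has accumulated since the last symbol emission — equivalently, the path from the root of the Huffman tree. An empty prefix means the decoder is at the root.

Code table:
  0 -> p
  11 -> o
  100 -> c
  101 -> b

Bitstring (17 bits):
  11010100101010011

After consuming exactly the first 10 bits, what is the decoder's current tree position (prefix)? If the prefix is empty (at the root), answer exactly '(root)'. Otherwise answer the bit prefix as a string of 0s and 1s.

Answer: 10

Derivation:
Bit 0: prefix='1' (no match yet)
Bit 1: prefix='11' -> emit 'o', reset
Bit 2: prefix='0' -> emit 'p', reset
Bit 3: prefix='1' (no match yet)
Bit 4: prefix='10' (no match yet)
Bit 5: prefix='101' -> emit 'b', reset
Bit 6: prefix='0' -> emit 'p', reset
Bit 7: prefix='0' -> emit 'p', reset
Bit 8: prefix='1' (no match yet)
Bit 9: prefix='10' (no match yet)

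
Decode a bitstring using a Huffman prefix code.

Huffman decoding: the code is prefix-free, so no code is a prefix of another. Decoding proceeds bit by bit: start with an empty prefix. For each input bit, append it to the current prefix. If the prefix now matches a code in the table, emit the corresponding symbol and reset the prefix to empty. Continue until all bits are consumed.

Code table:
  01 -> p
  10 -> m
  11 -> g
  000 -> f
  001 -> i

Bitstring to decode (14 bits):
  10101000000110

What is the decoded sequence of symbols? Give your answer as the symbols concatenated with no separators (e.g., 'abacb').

Answer: mmmfim

Derivation:
Bit 0: prefix='1' (no match yet)
Bit 1: prefix='10' -> emit 'm', reset
Bit 2: prefix='1' (no match yet)
Bit 3: prefix='10' -> emit 'm', reset
Bit 4: prefix='1' (no match yet)
Bit 5: prefix='10' -> emit 'm', reset
Bit 6: prefix='0' (no match yet)
Bit 7: prefix='00' (no match yet)
Bit 8: prefix='000' -> emit 'f', reset
Bit 9: prefix='0' (no match yet)
Bit 10: prefix='00' (no match yet)
Bit 11: prefix='001' -> emit 'i', reset
Bit 12: prefix='1' (no match yet)
Bit 13: prefix='10' -> emit 'm', reset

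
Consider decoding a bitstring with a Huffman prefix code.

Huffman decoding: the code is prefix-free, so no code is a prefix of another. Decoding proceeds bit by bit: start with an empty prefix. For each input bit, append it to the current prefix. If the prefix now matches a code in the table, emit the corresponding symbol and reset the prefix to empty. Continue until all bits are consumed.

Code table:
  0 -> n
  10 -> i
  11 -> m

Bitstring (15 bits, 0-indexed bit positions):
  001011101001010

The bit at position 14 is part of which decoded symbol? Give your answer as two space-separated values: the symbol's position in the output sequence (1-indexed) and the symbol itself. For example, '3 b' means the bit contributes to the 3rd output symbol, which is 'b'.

Answer: 9 i

Derivation:
Bit 0: prefix='0' -> emit 'n', reset
Bit 1: prefix='0' -> emit 'n', reset
Bit 2: prefix='1' (no match yet)
Bit 3: prefix='10' -> emit 'i', reset
Bit 4: prefix='1' (no match yet)
Bit 5: prefix='11' -> emit 'm', reset
Bit 6: prefix='1' (no match yet)
Bit 7: prefix='10' -> emit 'i', reset
Bit 8: prefix='1' (no match yet)
Bit 9: prefix='10' -> emit 'i', reset
Bit 10: prefix='0' -> emit 'n', reset
Bit 11: prefix='1' (no match yet)
Bit 12: prefix='10' -> emit 'i', reset
Bit 13: prefix='1' (no match yet)
Bit 14: prefix='10' -> emit 'i', reset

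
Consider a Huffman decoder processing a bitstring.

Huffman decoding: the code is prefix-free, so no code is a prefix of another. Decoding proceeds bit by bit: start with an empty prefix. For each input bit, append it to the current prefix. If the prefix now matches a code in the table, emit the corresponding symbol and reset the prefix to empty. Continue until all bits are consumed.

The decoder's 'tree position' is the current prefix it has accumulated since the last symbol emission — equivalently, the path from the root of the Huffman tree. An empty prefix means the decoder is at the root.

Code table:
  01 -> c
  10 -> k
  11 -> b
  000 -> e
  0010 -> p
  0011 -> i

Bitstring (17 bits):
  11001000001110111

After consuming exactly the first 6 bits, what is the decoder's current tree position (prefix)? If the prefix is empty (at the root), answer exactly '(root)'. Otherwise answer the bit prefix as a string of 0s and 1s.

Bit 0: prefix='1' (no match yet)
Bit 1: prefix='11' -> emit 'b', reset
Bit 2: prefix='0' (no match yet)
Bit 3: prefix='00' (no match yet)
Bit 4: prefix='001' (no match yet)
Bit 5: prefix='0010' -> emit 'p', reset

Answer: (root)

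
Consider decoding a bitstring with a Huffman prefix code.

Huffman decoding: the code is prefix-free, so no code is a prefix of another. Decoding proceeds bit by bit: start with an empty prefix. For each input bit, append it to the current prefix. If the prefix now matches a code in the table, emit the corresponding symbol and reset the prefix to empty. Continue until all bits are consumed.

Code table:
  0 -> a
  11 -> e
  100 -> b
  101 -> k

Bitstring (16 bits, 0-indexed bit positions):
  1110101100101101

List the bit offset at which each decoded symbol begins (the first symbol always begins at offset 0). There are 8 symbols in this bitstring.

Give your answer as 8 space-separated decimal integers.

Bit 0: prefix='1' (no match yet)
Bit 1: prefix='11' -> emit 'e', reset
Bit 2: prefix='1' (no match yet)
Bit 3: prefix='10' (no match yet)
Bit 4: prefix='101' -> emit 'k', reset
Bit 5: prefix='0' -> emit 'a', reset
Bit 6: prefix='1' (no match yet)
Bit 7: prefix='11' -> emit 'e', reset
Bit 8: prefix='0' -> emit 'a', reset
Bit 9: prefix='0' -> emit 'a', reset
Bit 10: prefix='1' (no match yet)
Bit 11: prefix='10' (no match yet)
Bit 12: prefix='101' -> emit 'k', reset
Bit 13: prefix='1' (no match yet)
Bit 14: prefix='10' (no match yet)
Bit 15: prefix='101' -> emit 'k', reset

Answer: 0 2 5 6 8 9 10 13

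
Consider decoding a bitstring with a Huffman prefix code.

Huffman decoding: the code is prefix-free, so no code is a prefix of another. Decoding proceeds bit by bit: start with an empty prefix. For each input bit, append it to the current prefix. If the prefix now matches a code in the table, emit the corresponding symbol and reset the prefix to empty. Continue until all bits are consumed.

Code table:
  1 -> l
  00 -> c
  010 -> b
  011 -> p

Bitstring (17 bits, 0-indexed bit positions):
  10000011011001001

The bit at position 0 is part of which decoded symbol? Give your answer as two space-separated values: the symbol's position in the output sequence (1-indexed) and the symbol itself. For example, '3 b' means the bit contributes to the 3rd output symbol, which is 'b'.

Answer: 1 l

Derivation:
Bit 0: prefix='1' -> emit 'l', reset
Bit 1: prefix='0' (no match yet)
Bit 2: prefix='00' -> emit 'c', reset
Bit 3: prefix='0' (no match yet)
Bit 4: prefix='00' -> emit 'c', reset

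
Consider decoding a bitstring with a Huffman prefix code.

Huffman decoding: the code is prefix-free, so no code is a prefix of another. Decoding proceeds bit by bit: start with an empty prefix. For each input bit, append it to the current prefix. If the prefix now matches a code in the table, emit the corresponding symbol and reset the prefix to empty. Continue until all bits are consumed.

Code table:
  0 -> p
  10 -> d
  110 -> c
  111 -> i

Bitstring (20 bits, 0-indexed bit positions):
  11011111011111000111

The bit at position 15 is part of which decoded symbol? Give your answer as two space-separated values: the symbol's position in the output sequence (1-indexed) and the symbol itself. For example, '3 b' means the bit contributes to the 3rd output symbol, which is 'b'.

Answer: 6 p

Derivation:
Bit 0: prefix='1' (no match yet)
Bit 1: prefix='11' (no match yet)
Bit 2: prefix='110' -> emit 'c', reset
Bit 3: prefix='1' (no match yet)
Bit 4: prefix='11' (no match yet)
Bit 5: prefix='111' -> emit 'i', reset
Bit 6: prefix='1' (no match yet)
Bit 7: prefix='11' (no match yet)
Bit 8: prefix='110' -> emit 'c', reset
Bit 9: prefix='1' (no match yet)
Bit 10: prefix='11' (no match yet)
Bit 11: prefix='111' -> emit 'i', reset
Bit 12: prefix='1' (no match yet)
Bit 13: prefix='11' (no match yet)
Bit 14: prefix='110' -> emit 'c', reset
Bit 15: prefix='0' -> emit 'p', reset
Bit 16: prefix='0' -> emit 'p', reset
Bit 17: prefix='1' (no match yet)
Bit 18: prefix='11' (no match yet)
Bit 19: prefix='111' -> emit 'i', reset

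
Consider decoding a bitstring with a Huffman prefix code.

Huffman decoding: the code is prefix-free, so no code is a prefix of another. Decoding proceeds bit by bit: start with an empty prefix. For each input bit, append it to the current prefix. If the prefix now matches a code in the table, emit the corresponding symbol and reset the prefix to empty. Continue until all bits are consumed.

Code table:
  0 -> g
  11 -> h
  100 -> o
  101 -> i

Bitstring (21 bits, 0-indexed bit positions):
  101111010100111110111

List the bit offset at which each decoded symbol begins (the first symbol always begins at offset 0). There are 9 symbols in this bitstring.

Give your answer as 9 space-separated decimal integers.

Bit 0: prefix='1' (no match yet)
Bit 1: prefix='10' (no match yet)
Bit 2: prefix='101' -> emit 'i', reset
Bit 3: prefix='1' (no match yet)
Bit 4: prefix='11' -> emit 'h', reset
Bit 5: prefix='1' (no match yet)
Bit 6: prefix='10' (no match yet)
Bit 7: prefix='101' -> emit 'i', reset
Bit 8: prefix='0' -> emit 'g', reset
Bit 9: prefix='1' (no match yet)
Bit 10: prefix='10' (no match yet)
Bit 11: prefix='100' -> emit 'o', reset
Bit 12: prefix='1' (no match yet)
Bit 13: prefix='11' -> emit 'h', reset
Bit 14: prefix='1' (no match yet)
Bit 15: prefix='11' -> emit 'h', reset
Bit 16: prefix='1' (no match yet)
Bit 17: prefix='10' (no match yet)
Bit 18: prefix='101' -> emit 'i', reset
Bit 19: prefix='1' (no match yet)
Bit 20: prefix='11' -> emit 'h', reset

Answer: 0 3 5 8 9 12 14 16 19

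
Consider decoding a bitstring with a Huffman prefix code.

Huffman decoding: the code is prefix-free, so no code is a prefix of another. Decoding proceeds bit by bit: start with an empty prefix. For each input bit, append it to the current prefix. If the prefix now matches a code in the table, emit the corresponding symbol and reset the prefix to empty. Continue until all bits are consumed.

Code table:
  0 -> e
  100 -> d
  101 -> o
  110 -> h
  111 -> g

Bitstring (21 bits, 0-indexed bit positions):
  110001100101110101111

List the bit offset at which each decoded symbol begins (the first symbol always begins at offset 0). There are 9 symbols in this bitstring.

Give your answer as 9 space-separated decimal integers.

Bit 0: prefix='1' (no match yet)
Bit 1: prefix='11' (no match yet)
Bit 2: prefix='110' -> emit 'h', reset
Bit 3: prefix='0' -> emit 'e', reset
Bit 4: prefix='0' -> emit 'e', reset
Bit 5: prefix='1' (no match yet)
Bit 6: prefix='11' (no match yet)
Bit 7: prefix='110' -> emit 'h', reset
Bit 8: prefix='0' -> emit 'e', reset
Bit 9: prefix='1' (no match yet)
Bit 10: prefix='10' (no match yet)
Bit 11: prefix='101' -> emit 'o', reset
Bit 12: prefix='1' (no match yet)
Bit 13: prefix='11' (no match yet)
Bit 14: prefix='110' -> emit 'h', reset
Bit 15: prefix='1' (no match yet)
Bit 16: prefix='10' (no match yet)
Bit 17: prefix='101' -> emit 'o', reset
Bit 18: prefix='1' (no match yet)
Bit 19: prefix='11' (no match yet)
Bit 20: prefix='111' -> emit 'g', reset

Answer: 0 3 4 5 8 9 12 15 18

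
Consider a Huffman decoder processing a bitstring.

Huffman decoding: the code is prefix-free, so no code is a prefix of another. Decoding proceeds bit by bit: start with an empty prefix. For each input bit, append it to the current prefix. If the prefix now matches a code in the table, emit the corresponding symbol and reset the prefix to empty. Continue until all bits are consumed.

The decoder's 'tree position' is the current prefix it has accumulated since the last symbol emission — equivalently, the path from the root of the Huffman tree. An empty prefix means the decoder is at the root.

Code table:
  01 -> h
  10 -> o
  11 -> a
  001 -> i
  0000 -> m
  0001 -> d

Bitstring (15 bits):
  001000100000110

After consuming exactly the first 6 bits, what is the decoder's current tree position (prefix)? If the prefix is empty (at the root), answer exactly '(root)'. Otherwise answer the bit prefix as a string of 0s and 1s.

Bit 0: prefix='0' (no match yet)
Bit 1: prefix='00' (no match yet)
Bit 2: prefix='001' -> emit 'i', reset
Bit 3: prefix='0' (no match yet)
Bit 4: prefix='00' (no match yet)
Bit 5: prefix='000' (no match yet)

Answer: 000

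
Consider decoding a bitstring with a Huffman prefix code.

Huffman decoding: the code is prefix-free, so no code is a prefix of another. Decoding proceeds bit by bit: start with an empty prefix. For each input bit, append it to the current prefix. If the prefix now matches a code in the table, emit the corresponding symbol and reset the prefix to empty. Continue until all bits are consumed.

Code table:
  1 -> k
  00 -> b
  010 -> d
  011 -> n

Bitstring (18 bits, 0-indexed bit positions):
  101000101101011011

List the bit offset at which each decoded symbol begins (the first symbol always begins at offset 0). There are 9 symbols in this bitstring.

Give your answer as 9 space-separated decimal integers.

Bit 0: prefix='1' -> emit 'k', reset
Bit 1: prefix='0' (no match yet)
Bit 2: prefix='01' (no match yet)
Bit 3: prefix='010' -> emit 'd', reset
Bit 4: prefix='0' (no match yet)
Bit 5: prefix='00' -> emit 'b', reset
Bit 6: prefix='1' -> emit 'k', reset
Bit 7: prefix='0' (no match yet)
Bit 8: prefix='01' (no match yet)
Bit 9: prefix='011' -> emit 'n', reset
Bit 10: prefix='0' (no match yet)
Bit 11: prefix='01' (no match yet)
Bit 12: prefix='010' -> emit 'd', reset
Bit 13: prefix='1' -> emit 'k', reset
Bit 14: prefix='1' -> emit 'k', reset
Bit 15: prefix='0' (no match yet)
Bit 16: prefix='01' (no match yet)
Bit 17: prefix='011' -> emit 'n', reset

Answer: 0 1 4 6 7 10 13 14 15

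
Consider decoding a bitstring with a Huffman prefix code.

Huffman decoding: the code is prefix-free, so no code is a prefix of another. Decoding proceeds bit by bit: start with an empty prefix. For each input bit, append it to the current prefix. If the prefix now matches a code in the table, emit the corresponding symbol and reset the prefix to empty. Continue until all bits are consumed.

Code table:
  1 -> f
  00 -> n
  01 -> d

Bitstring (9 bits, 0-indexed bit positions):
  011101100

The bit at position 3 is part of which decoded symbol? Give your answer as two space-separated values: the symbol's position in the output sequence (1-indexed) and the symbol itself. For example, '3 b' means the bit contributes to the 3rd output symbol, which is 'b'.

Bit 0: prefix='0' (no match yet)
Bit 1: prefix='01' -> emit 'd', reset
Bit 2: prefix='1' -> emit 'f', reset
Bit 3: prefix='1' -> emit 'f', reset
Bit 4: prefix='0' (no match yet)
Bit 5: prefix='01' -> emit 'd', reset
Bit 6: prefix='1' -> emit 'f', reset
Bit 7: prefix='0' (no match yet)

Answer: 3 f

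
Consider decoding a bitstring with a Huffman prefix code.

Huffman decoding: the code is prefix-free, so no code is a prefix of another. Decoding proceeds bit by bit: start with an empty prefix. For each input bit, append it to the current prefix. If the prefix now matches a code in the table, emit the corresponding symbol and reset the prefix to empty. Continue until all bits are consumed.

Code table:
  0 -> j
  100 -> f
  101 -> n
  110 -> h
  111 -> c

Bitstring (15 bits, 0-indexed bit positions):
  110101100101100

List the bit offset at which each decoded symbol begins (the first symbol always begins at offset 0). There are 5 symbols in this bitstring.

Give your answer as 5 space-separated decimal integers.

Bit 0: prefix='1' (no match yet)
Bit 1: prefix='11' (no match yet)
Bit 2: prefix='110' -> emit 'h', reset
Bit 3: prefix='1' (no match yet)
Bit 4: prefix='10' (no match yet)
Bit 5: prefix='101' -> emit 'n', reset
Bit 6: prefix='1' (no match yet)
Bit 7: prefix='10' (no match yet)
Bit 8: prefix='100' -> emit 'f', reset
Bit 9: prefix='1' (no match yet)
Bit 10: prefix='10' (no match yet)
Bit 11: prefix='101' -> emit 'n', reset
Bit 12: prefix='1' (no match yet)
Bit 13: prefix='10' (no match yet)
Bit 14: prefix='100' -> emit 'f', reset

Answer: 0 3 6 9 12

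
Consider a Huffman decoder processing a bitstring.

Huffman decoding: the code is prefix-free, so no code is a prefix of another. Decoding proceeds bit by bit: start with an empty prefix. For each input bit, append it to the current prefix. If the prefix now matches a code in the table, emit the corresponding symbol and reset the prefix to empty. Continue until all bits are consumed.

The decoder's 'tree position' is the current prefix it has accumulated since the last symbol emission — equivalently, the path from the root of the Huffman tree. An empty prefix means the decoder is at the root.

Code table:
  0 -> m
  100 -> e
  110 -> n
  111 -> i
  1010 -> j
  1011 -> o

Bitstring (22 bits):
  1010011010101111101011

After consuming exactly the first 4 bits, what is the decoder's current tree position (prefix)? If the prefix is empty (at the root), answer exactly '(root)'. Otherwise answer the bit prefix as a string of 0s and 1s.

Bit 0: prefix='1' (no match yet)
Bit 1: prefix='10' (no match yet)
Bit 2: prefix='101' (no match yet)
Bit 3: prefix='1010' -> emit 'j', reset

Answer: (root)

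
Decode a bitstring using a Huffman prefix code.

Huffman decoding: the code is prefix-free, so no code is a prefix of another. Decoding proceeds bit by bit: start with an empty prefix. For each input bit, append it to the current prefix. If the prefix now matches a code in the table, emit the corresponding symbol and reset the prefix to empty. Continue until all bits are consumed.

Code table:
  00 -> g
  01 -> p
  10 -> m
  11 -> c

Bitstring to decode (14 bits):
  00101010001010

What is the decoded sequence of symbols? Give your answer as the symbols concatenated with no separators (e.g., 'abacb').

Bit 0: prefix='0' (no match yet)
Bit 1: prefix='00' -> emit 'g', reset
Bit 2: prefix='1' (no match yet)
Bit 3: prefix='10' -> emit 'm', reset
Bit 4: prefix='1' (no match yet)
Bit 5: prefix='10' -> emit 'm', reset
Bit 6: prefix='1' (no match yet)
Bit 7: prefix='10' -> emit 'm', reset
Bit 8: prefix='0' (no match yet)
Bit 9: prefix='00' -> emit 'g', reset
Bit 10: prefix='1' (no match yet)
Bit 11: prefix='10' -> emit 'm', reset
Bit 12: prefix='1' (no match yet)
Bit 13: prefix='10' -> emit 'm', reset

Answer: gmmmgmm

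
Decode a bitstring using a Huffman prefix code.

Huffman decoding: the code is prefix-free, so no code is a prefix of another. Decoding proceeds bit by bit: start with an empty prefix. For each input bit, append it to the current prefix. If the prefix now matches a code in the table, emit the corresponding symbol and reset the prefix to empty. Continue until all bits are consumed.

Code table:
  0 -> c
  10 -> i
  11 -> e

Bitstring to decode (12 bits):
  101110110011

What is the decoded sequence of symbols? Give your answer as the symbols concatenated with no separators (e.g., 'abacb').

Bit 0: prefix='1' (no match yet)
Bit 1: prefix='10' -> emit 'i', reset
Bit 2: prefix='1' (no match yet)
Bit 3: prefix='11' -> emit 'e', reset
Bit 4: prefix='1' (no match yet)
Bit 5: prefix='10' -> emit 'i', reset
Bit 6: prefix='1' (no match yet)
Bit 7: prefix='11' -> emit 'e', reset
Bit 8: prefix='0' -> emit 'c', reset
Bit 9: prefix='0' -> emit 'c', reset
Bit 10: prefix='1' (no match yet)
Bit 11: prefix='11' -> emit 'e', reset

Answer: ieiecce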